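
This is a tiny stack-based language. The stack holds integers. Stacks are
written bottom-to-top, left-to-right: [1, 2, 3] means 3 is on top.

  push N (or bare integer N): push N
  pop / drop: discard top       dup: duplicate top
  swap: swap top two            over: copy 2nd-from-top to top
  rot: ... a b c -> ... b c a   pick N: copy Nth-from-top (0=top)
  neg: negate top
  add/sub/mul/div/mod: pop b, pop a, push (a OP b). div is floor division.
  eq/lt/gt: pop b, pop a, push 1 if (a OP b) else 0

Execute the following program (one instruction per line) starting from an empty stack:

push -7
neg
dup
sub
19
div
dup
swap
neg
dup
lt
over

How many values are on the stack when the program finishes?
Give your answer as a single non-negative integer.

Answer: 3

Derivation:
After 'push -7': stack = [-7] (depth 1)
After 'neg': stack = [7] (depth 1)
After 'dup': stack = [7, 7] (depth 2)
After 'sub': stack = [0] (depth 1)
After 'push 19': stack = [0, 19] (depth 2)
After 'div': stack = [0] (depth 1)
After 'dup': stack = [0, 0] (depth 2)
After 'swap': stack = [0, 0] (depth 2)
After 'neg': stack = [0, 0] (depth 2)
After 'dup': stack = [0, 0, 0] (depth 3)
After 'lt': stack = [0, 0] (depth 2)
After 'over': stack = [0, 0, 0] (depth 3)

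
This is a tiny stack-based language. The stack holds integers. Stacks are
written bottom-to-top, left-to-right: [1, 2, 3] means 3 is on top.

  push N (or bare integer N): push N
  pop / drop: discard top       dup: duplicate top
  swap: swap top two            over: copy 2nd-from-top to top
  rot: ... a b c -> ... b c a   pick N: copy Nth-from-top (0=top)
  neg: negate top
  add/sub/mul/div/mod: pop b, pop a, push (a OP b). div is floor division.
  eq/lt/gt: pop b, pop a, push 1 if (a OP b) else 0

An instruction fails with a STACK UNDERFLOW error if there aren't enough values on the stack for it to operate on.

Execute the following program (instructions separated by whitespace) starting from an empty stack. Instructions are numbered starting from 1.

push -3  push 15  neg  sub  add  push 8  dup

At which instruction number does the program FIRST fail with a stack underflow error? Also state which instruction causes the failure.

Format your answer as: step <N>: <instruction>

Step 1 ('push -3'): stack = [-3], depth = 1
Step 2 ('push 15'): stack = [-3, 15], depth = 2
Step 3 ('neg'): stack = [-3, -15], depth = 2
Step 4 ('sub'): stack = [12], depth = 1
Step 5 ('add'): needs 2 value(s) but depth is 1 — STACK UNDERFLOW

Answer: step 5: add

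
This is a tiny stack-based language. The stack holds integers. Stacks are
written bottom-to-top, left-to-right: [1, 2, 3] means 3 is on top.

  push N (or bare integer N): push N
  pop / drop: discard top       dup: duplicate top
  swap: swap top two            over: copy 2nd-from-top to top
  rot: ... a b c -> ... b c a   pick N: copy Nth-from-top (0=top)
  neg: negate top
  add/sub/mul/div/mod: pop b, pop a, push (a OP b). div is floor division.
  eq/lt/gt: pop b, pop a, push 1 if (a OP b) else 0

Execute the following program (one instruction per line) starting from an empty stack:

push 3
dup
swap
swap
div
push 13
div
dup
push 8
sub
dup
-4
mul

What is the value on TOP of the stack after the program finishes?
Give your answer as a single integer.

After 'push 3': [3]
After 'dup': [3, 3]
After 'swap': [3, 3]
After 'swap': [3, 3]
After 'div': [1]
After 'push 13': [1, 13]
After 'div': [0]
After 'dup': [0, 0]
After 'push 8': [0, 0, 8]
After 'sub': [0, -8]
After 'dup': [0, -8, -8]
After 'push -4': [0, -8, -8, -4]
After 'mul': [0, -8, 32]

Answer: 32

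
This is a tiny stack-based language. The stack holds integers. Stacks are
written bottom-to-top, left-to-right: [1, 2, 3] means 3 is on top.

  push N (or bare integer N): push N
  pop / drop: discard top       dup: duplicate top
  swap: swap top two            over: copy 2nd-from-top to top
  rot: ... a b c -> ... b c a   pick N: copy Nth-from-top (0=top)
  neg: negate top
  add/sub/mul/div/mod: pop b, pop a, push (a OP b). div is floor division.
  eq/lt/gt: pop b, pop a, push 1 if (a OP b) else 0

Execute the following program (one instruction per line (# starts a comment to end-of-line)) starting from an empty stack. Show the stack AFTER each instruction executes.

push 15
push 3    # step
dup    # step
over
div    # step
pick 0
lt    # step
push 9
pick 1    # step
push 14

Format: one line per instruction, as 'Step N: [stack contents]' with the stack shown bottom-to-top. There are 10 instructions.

Step 1: [15]
Step 2: [15, 3]
Step 3: [15, 3, 3]
Step 4: [15, 3, 3, 3]
Step 5: [15, 3, 1]
Step 6: [15, 3, 1, 1]
Step 7: [15, 3, 0]
Step 8: [15, 3, 0, 9]
Step 9: [15, 3, 0, 9, 0]
Step 10: [15, 3, 0, 9, 0, 14]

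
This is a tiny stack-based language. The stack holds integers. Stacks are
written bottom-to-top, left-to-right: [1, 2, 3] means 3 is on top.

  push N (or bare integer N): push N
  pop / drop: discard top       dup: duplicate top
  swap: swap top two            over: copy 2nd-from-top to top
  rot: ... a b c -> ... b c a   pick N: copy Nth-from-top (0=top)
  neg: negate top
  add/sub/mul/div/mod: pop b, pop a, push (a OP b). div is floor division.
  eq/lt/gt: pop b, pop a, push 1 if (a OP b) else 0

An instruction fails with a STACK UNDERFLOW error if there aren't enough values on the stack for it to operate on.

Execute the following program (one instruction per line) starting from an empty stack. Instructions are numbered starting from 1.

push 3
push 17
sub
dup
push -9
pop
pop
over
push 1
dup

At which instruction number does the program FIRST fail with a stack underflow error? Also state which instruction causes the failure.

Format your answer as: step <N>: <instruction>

Answer: step 8: over

Derivation:
Step 1 ('push 3'): stack = [3], depth = 1
Step 2 ('push 17'): stack = [3, 17], depth = 2
Step 3 ('sub'): stack = [-14], depth = 1
Step 4 ('dup'): stack = [-14, -14], depth = 2
Step 5 ('push -9'): stack = [-14, -14, -9], depth = 3
Step 6 ('pop'): stack = [-14, -14], depth = 2
Step 7 ('pop'): stack = [-14], depth = 1
Step 8 ('over'): needs 2 value(s) but depth is 1 — STACK UNDERFLOW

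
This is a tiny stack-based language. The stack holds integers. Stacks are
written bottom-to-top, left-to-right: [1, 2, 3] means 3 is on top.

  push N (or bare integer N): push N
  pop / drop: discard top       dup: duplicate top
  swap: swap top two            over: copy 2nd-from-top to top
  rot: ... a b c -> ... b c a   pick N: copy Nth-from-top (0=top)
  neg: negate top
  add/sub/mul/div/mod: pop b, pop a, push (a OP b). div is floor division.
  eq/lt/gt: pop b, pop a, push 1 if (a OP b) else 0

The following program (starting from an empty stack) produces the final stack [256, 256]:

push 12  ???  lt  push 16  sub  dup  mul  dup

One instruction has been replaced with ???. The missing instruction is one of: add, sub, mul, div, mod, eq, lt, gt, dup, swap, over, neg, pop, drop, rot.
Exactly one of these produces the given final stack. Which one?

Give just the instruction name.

Stack before ???: [12]
Stack after ???:  [12, 12]
The instruction that transforms [12] -> [12, 12] is: dup

Answer: dup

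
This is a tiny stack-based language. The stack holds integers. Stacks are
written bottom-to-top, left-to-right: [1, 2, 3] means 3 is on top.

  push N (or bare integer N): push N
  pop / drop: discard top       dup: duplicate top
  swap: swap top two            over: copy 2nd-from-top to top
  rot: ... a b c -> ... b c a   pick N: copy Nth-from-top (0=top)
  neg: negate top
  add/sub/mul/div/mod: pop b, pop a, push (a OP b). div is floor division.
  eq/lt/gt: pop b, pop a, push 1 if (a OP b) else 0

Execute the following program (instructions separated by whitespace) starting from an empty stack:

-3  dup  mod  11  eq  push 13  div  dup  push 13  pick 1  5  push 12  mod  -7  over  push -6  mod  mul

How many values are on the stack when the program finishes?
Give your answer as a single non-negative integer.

Answer: 6

Derivation:
After 'push -3': stack = [-3] (depth 1)
After 'dup': stack = [-3, -3] (depth 2)
After 'mod': stack = [0] (depth 1)
After 'push 11': stack = [0, 11] (depth 2)
After 'eq': stack = [0] (depth 1)
After 'push 13': stack = [0, 13] (depth 2)
After 'div': stack = [0] (depth 1)
After 'dup': stack = [0, 0] (depth 2)
After 'push 13': stack = [0, 0, 13] (depth 3)
After 'pick 1': stack = [0, 0, 13, 0] (depth 4)
After 'push 5': stack = [0, 0, 13, 0, 5] (depth 5)
After 'push 12': stack = [0, 0, 13, 0, 5, 12] (depth 6)
After 'mod': stack = [0, 0, 13, 0, 5] (depth 5)
After 'push -7': stack = [0, 0, 13, 0, 5, -7] (depth 6)
After 'over': stack = [0, 0, 13, 0, 5, -7, 5] (depth 7)
After 'push -6': stack = [0, 0, 13, 0, 5, -7, 5, -6] (depth 8)
After 'mod': stack = [0, 0, 13, 0, 5, -7, -1] (depth 7)
After 'mul': stack = [0, 0, 13, 0, 5, 7] (depth 6)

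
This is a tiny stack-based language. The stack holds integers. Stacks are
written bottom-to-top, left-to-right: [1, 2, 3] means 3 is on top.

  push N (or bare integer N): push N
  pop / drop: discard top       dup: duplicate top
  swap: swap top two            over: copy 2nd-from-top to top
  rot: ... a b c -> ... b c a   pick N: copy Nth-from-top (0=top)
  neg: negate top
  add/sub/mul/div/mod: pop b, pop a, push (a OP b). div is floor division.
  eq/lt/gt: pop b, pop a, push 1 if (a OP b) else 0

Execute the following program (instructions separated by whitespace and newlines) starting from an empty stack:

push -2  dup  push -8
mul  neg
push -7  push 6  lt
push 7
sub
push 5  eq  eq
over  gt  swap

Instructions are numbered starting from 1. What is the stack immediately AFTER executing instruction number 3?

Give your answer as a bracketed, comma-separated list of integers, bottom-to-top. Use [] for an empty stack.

Answer: [-2, -2, -8]

Derivation:
Step 1 ('push -2'): [-2]
Step 2 ('dup'): [-2, -2]
Step 3 ('push -8'): [-2, -2, -8]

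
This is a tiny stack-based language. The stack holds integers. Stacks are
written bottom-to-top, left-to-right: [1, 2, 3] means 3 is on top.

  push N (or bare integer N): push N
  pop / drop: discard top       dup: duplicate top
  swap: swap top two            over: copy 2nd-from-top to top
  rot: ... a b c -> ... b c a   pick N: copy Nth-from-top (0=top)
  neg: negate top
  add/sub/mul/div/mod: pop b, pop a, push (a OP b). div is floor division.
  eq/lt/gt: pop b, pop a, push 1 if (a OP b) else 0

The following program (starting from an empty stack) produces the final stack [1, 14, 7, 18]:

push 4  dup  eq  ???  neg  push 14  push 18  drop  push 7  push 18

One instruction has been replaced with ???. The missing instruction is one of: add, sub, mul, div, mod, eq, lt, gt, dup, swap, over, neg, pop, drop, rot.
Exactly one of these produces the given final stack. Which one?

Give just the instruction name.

Stack before ???: [1]
Stack after ???:  [-1]
The instruction that transforms [1] -> [-1] is: neg

Answer: neg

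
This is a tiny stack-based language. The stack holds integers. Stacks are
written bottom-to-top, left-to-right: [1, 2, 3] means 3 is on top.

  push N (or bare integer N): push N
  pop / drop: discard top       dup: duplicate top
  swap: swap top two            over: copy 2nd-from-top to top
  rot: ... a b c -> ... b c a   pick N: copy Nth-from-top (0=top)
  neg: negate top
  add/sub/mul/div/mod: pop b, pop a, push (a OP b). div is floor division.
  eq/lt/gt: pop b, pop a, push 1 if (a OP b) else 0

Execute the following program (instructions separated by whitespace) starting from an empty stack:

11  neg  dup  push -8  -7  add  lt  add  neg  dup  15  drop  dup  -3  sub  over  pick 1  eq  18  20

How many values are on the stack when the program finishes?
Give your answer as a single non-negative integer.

After 'push 11': stack = [11] (depth 1)
After 'neg': stack = [-11] (depth 1)
After 'dup': stack = [-11, -11] (depth 2)
After 'push -8': stack = [-11, -11, -8] (depth 3)
After 'push -7': stack = [-11, -11, -8, -7] (depth 4)
After 'add': stack = [-11, -11, -15] (depth 3)
After 'lt': stack = [-11, 0] (depth 2)
After 'add': stack = [-11] (depth 1)
After 'neg': stack = [11] (depth 1)
After 'dup': stack = [11, 11] (depth 2)
After 'push 15': stack = [11, 11, 15] (depth 3)
After 'drop': stack = [11, 11] (depth 2)
After 'dup': stack = [11, 11, 11] (depth 3)
After 'push -3': stack = [11, 11, 11, -3] (depth 4)
After 'sub': stack = [11, 11, 14] (depth 3)
After 'over': stack = [11, 11, 14, 11] (depth 4)
After 'pick 1': stack = [11, 11, 14, 11, 14] (depth 5)
After 'eq': stack = [11, 11, 14, 0] (depth 4)
After 'push 18': stack = [11, 11, 14, 0, 18] (depth 5)
After 'push 20': stack = [11, 11, 14, 0, 18, 20] (depth 6)

Answer: 6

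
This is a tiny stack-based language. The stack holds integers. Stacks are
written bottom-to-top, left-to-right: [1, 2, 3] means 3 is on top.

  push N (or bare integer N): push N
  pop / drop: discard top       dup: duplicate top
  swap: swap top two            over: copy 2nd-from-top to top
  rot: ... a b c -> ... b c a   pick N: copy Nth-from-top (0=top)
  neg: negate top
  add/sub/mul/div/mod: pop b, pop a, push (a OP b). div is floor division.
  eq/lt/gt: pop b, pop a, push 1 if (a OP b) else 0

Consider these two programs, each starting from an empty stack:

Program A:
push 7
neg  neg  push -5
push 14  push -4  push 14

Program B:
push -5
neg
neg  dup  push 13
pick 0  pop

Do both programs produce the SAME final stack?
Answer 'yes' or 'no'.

Answer: no

Derivation:
Program A trace:
  After 'push 7': [7]
  After 'neg': [-7]
  After 'neg': [7]
  After 'push -5': [7, -5]
  After 'push 14': [7, -5, 14]
  After 'push -4': [7, -5, 14, -4]
  After 'push 14': [7, -5, 14, -4, 14]
Program A final stack: [7, -5, 14, -4, 14]

Program B trace:
  After 'push -5': [-5]
  After 'neg': [5]
  After 'neg': [-5]
  After 'dup': [-5, -5]
  After 'push 13': [-5, -5, 13]
  After 'pick 0': [-5, -5, 13, 13]
  After 'pop': [-5, -5, 13]
Program B final stack: [-5, -5, 13]
Same: no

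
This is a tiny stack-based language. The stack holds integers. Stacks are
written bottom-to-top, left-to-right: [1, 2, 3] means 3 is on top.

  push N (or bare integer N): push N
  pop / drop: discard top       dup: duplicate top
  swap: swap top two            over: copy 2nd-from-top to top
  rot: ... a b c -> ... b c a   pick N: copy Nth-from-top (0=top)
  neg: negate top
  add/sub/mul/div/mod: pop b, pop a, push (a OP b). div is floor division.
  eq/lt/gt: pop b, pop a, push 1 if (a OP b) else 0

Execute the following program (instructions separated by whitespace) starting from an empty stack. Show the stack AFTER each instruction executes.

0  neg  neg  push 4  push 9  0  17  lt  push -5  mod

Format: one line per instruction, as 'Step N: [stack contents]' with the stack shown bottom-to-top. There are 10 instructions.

Step 1: [0]
Step 2: [0]
Step 3: [0]
Step 4: [0, 4]
Step 5: [0, 4, 9]
Step 6: [0, 4, 9, 0]
Step 7: [0, 4, 9, 0, 17]
Step 8: [0, 4, 9, 1]
Step 9: [0, 4, 9, 1, -5]
Step 10: [0, 4, 9, -4]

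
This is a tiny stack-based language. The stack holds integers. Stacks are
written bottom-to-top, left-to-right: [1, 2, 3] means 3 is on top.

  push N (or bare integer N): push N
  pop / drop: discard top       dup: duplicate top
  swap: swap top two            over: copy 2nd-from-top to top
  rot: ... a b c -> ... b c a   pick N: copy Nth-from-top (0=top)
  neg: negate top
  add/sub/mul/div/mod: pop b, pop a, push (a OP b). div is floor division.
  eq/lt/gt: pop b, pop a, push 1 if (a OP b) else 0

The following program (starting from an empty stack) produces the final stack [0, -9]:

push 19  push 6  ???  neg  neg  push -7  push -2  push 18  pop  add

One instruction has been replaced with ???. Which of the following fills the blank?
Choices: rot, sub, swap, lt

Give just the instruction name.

Stack before ???: [19, 6]
Stack after ???:  [0]
Checking each choice:
  rot: stack underflow (need 3, have 2)
  sub: produces [13, -9]
  swap: produces [6, 19, -9]
  lt: MATCH


Answer: lt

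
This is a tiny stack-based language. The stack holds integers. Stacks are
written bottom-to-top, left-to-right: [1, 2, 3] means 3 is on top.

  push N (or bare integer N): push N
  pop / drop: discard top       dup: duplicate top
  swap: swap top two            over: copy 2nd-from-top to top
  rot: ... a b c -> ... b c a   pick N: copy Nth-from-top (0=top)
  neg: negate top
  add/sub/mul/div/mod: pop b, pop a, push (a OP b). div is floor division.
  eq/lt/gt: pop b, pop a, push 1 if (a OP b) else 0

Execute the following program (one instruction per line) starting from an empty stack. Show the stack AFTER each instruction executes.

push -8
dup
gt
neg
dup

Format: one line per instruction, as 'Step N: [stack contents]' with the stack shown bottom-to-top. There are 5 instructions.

Step 1: [-8]
Step 2: [-8, -8]
Step 3: [0]
Step 4: [0]
Step 5: [0, 0]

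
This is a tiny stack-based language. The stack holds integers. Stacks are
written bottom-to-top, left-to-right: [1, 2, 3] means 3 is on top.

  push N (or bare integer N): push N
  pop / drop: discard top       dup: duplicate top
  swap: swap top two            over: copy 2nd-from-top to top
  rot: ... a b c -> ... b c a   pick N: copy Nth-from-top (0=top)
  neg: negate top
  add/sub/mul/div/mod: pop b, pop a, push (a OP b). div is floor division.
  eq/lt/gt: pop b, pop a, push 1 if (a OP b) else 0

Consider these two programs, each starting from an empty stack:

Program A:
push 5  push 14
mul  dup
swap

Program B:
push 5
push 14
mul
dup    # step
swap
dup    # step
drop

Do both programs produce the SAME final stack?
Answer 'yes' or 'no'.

Answer: yes

Derivation:
Program A trace:
  After 'push 5': [5]
  After 'push 14': [5, 14]
  After 'mul': [70]
  After 'dup': [70, 70]
  After 'swap': [70, 70]
Program A final stack: [70, 70]

Program B trace:
  After 'push 5': [5]
  After 'push 14': [5, 14]
  After 'mul': [70]
  After 'dup': [70, 70]
  After 'swap': [70, 70]
  After 'dup': [70, 70, 70]
  After 'drop': [70, 70]
Program B final stack: [70, 70]
Same: yes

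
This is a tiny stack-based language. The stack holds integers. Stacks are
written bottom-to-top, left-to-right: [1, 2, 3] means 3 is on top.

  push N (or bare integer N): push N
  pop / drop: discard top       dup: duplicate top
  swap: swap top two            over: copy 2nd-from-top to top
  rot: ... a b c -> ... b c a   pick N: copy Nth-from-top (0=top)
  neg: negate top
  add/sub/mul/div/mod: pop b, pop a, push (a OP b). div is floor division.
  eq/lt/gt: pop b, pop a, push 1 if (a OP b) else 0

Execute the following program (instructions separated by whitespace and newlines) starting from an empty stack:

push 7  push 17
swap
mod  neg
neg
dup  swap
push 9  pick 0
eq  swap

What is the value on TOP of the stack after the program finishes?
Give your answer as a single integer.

Answer: 3

Derivation:
After 'push 7': [7]
After 'push 17': [7, 17]
After 'swap': [17, 7]
After 'mod': [3]
After 'neg': [-3]
After 'neg': [3]
After 'dup': [3, 3]
After 'swap': [3, 3]
After 'push 9': [3, 3, 9]
After 'pick 0': [3, 3, 9, 9]
After 'eq': [3, 3, 1]
After 'swap': [3, 1, 3]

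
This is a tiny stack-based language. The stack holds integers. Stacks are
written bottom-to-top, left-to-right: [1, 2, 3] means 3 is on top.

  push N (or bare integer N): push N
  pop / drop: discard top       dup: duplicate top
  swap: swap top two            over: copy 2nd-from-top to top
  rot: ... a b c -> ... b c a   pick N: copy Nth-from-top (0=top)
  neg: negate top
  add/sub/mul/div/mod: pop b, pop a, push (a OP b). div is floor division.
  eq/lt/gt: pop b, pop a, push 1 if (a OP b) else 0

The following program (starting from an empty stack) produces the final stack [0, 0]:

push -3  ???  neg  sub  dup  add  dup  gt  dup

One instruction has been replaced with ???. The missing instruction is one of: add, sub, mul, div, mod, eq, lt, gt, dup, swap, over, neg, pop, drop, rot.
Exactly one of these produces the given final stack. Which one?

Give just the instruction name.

Stack before ???: [-3]
Stack after ???:  [-3, -3]
The instruction that transforms [-3] -> [-3, -3] is: dup

Answer: dup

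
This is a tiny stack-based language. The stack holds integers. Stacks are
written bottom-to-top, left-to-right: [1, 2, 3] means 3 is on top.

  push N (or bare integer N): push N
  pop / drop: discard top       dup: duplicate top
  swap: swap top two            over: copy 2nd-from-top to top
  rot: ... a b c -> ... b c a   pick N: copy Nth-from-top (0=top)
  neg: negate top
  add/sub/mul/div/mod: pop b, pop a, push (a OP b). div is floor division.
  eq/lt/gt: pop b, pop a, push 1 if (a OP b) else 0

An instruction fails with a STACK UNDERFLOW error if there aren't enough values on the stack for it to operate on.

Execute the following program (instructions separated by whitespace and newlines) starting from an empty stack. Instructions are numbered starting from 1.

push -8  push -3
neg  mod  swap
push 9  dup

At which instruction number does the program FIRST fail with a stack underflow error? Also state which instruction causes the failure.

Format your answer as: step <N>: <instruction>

Step 1 ('push -8'): stack = [-8], depth = 1
Step 2 ('push -3'): stack = [-8, -3], depth = 2
Step 3 ('neg'): stack = [-8, 3], depth = 2
Step 4 ('mod'): stack = [1], depth = 1
Step 5 ('swap'): needs 2 value(s) but depth is 1 — STACK UNDERFLOW

Answer: step 5: swap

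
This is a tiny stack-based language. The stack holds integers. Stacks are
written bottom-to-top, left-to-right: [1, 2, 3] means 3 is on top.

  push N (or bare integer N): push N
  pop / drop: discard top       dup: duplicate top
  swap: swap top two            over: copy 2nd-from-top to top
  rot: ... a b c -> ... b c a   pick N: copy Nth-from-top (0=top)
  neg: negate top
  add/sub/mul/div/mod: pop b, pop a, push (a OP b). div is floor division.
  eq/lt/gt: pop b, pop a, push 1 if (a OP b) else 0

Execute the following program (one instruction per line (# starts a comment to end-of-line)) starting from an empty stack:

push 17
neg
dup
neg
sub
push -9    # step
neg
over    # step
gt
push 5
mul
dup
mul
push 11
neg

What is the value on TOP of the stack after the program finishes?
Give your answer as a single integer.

After 'push 17': [17]
After 'neg': [-17]
After 'dup': [-17, -17]
After 'neg': [-17, 17]
After 'sub': [-34]
After 'push -9': [-34, -9]
After 'neg': [-34, 9]
After 'over': [-34, 9, -34]
After 'gt': [-34, 1]
After 'push 5': [-34, 1, 5]
After 'mul': [-34, 5]
After 'dup': [-34, 5, 5]
After 'mul': [-34, 25]
After 'push 11': [-34, 25, 11]
After 'neg': [-34, 25, -11]

Answer: -11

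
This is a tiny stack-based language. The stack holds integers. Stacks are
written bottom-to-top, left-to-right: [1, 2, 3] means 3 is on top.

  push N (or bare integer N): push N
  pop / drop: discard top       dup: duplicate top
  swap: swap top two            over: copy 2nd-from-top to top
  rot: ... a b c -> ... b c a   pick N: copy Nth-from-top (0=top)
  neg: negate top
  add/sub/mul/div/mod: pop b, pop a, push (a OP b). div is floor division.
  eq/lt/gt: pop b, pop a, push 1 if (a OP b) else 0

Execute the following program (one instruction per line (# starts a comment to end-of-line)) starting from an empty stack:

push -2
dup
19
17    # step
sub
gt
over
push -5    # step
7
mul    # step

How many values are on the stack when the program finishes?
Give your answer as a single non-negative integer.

After 'push -2': stack = [-2] (depth 1)
After 'dup': stack = [-2, -2] (depth 2)
After 'push 19': stack = [-2, -2, 19] (depth 3)
After 'push 17': stack = [-2, -2, 19, 17] (depth 4)
After 'sub': stack = [-2, -2, 2] (depth 3)
After 'gt': stack = [-2, 0] (depth 2)
After 'over': stack = [-2, 0, -2] (depth 3)
After 'push -5': stack = [-2, 0, -2, -5] (depth 4)
After 'push 7': stack = [-2, 0, -2, -5, 7] (depth 5)
After 'mul': stack = [-2, 0, -2, -35] (depth 4)

Answer: 4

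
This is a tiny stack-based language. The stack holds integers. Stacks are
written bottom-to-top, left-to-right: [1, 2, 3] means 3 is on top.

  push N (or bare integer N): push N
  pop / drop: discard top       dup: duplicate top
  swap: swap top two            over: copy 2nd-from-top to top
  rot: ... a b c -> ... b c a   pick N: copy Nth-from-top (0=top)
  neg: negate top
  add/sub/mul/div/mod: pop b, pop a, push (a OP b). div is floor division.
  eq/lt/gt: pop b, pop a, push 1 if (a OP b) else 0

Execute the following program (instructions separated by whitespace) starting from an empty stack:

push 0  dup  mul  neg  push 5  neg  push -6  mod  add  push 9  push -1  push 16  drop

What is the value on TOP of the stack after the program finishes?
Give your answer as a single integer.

Answer: -1

Derivation:
After 'push 0': [0]
After 'dup': [0, 0]
After 'mul': [0]
After 'neg': [0]
After 'push 5': [0, 5]
After 'neg': [0, -5]
After 'push -6': [0, -5, -6]
After 'mod': [0, -5]
After 'add': [-5]
After 'push 9': [-5, 9]
After 'push -1': [-5, 9, -1]
After 'push 16': [-5, 9, -1, 16]
After 'drop': [-5, 9, -1]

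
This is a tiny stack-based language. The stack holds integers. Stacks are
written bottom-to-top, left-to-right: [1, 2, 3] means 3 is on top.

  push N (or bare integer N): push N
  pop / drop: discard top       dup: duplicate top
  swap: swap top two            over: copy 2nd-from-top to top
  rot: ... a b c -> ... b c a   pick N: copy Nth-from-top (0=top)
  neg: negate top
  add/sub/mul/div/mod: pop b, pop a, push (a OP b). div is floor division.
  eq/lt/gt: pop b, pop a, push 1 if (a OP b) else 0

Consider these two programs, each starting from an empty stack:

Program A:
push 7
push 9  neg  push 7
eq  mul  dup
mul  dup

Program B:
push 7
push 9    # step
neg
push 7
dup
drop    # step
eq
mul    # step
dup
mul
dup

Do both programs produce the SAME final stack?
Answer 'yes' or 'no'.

Answer: yes

Derivation:
Program A trace:
  After 'push 7': [7]
  After 'push 9': [7, 9]
  After 'neg': [7, -9]
  After 'push 7': [7, -9, 7]
  After 'eq': [7, 0]
  After 'mul': [0]
  After 'dup': [0, 0]
  After 'mul': [0]
  After 'dup': [0, 0]
Program A final stack: [0, 0]

Program B trace:
  After 'push 7': [7]
  After 'push 9': [7, 9]
  After 'neg': [7, -9]
  After 'push 7': [7, -9, 7]
  After 'dup': [7, -9, 7, 7]
  After 'drop': [7, -9, 7]
  After 'eq': [7, 0]
  After 'mul': [0]
  After 'dup': [0, 0]
  After 'mul': [0]
  After 'dup': [0, 0]
Program B final stack: [0, 0]
Same: yes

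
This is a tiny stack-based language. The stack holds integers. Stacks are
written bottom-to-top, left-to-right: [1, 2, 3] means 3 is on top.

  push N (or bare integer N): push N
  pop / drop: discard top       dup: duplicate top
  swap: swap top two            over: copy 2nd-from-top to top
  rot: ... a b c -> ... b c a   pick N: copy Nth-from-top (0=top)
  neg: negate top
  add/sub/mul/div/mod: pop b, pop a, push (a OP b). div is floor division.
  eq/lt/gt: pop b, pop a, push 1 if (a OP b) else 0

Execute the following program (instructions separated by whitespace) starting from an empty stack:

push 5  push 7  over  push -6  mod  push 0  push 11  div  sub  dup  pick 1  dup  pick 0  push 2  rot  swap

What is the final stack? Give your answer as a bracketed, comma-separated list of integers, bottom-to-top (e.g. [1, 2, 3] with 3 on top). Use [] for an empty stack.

After 'push 5': [5]
After 'push 7': [5, 7]
After 'over': [5, 7, 5]
After 'push -6': [5, 7, 5, -6]
After 'mod': [5, 7, -1]
After 'push 0': [5, 7, -1, 0]
After 'push 11': [5, 7, -1, 0, 11]
After 'div': [5, 7, -1, 0]
After 'sub': [5, 7, -1]
After 'dup': [5, 7, -1, -1]
After 'pick 1': [5, 7, -1, -1, -1]
After 'dup': [5, 7, -1, -1, -1, -1]
After 'pick 0': [5, 7, -1, -1, -1, -1, -1]
After 'push 2': [5, 7, -1, -1, -1, -1, -1, 2]
After 'rot': [5, 7, -1, -1, -1, -1, 2, -1]
After 'swap': [5, 7, -1, -1, -1, -1, -1, 2]

Answer: [5, 7, -1, -1, -1, -1, -1, 2]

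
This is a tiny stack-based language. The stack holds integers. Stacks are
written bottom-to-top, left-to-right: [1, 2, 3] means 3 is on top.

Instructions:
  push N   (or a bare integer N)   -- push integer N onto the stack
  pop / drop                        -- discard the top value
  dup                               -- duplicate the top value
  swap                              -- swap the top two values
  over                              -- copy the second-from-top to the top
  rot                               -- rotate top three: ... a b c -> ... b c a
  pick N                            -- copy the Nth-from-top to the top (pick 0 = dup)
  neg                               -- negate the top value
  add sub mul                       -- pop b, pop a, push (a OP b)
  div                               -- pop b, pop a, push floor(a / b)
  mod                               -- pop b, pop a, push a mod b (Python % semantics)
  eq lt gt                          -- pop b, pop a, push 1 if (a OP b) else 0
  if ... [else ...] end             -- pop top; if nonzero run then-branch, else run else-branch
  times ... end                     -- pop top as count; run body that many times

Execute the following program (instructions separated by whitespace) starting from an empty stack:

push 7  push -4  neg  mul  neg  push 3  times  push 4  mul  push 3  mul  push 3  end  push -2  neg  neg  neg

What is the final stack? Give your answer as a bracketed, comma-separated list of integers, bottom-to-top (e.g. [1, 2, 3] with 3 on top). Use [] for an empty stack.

After 'push 7': [7]
After 'push -4': [7, -4]
After 'neg': [7, 4]
After 'mul': [28]
After 'neg': [-28]
After 'push 3': [-28, 3]
After 'times': [-28]
After 'push 4': [-28, 4]
After 'mul': [-112]
After 'push 3': [-112, 3]
After 'mul': [-336]
After 'push 3': [-336, 3]
  ...
After 'push 3': [-336, 12, 3]
After 'mul': [-336, 36]
After 'push 3': [-336, 36, 3]
After 'push 4': [-336, 36, 3, 4]
After 'mul': [-336, 36, 12]
After 'push 3': [-336, 36, 12, 3]
After 'mul': [-336, 36, 36]
After 'push 3': [-336, 36, 36, 3]
After 'push -2': [-336, 36, 36, 3, -2]
After 'neg': [-336, 36, 36, 3, 2]
After 'neg': [-336, 36, 36, 3, -2]
After 'neg': [-336, 36, 36, 3, 2]

Answer: [-336, 36, 36, 3, 2]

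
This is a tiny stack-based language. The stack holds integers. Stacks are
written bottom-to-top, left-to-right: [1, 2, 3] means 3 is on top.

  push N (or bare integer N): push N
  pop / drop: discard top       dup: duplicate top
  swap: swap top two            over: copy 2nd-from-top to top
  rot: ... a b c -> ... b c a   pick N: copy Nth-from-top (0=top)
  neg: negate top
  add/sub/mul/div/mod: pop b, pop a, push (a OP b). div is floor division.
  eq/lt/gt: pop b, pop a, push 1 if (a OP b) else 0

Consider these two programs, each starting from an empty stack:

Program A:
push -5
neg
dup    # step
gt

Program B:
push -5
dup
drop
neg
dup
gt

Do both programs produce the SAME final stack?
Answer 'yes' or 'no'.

Answer: yes

Derivation:
Program A trace:
  After 'push -5': [-5]
  After 'neg': [5]
  After 'dup': [5, 5]
  After 'gt': [0]
Program A final stack: [0]

Program B trace:
  After 'push -5': [-5]
  After 'dup': [-5, -5]
  After 'drop': [-5]
  After 'neg': [5]
  After 'dup': [5, 5]
  After 'gt': [0]
Program B final stack: [0]
Same: yes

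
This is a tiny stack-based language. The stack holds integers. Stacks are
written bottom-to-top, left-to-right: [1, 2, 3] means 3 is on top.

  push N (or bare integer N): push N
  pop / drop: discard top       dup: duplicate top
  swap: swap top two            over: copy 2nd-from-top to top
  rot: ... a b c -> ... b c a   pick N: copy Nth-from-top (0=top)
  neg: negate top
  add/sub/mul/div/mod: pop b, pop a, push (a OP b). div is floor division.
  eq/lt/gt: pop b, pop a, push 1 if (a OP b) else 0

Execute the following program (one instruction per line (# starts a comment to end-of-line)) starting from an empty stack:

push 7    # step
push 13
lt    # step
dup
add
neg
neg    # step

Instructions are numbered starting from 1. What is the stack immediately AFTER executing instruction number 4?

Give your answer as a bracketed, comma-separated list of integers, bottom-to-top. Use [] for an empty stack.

Step 1 ('push 7'): [7]
Step 2 ('push 13'): [7, 13]
Step 3 ('lt'): [1]
Step 4 ('dup'): [1, 1]

Answer: [1, 1]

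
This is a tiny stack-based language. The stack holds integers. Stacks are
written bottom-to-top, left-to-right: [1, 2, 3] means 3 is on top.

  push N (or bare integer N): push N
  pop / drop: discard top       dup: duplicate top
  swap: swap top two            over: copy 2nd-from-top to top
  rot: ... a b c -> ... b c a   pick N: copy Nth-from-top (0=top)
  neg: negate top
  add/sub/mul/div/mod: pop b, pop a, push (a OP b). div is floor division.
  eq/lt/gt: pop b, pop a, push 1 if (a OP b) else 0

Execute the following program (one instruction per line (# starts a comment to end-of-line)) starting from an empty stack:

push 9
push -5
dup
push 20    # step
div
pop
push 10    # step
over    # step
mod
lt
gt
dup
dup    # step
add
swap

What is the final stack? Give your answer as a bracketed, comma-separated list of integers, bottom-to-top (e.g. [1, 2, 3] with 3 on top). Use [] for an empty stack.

Answer: [2, 1]

Derivation:
After 'push 9': [9]
After 'push -5': [9, -5]
After 'dup': [9, -5, -5]
After 'push 20': [9, -5, -5, 20]
After 'div': [9, -5, -1]
After 'pop': [9, -5]
After 'push 10': [9, -5, 10]
After 'over': [9, -5, 10, -5]
After 'mod': [9, -5, 0]
After 'lt': [9, 1]
After 'gt': [1]
After 'dup': [1, 1]
After 'dup': [1, 1, 1]
After 'add': [1, 2]
After 'swap': [2, 1]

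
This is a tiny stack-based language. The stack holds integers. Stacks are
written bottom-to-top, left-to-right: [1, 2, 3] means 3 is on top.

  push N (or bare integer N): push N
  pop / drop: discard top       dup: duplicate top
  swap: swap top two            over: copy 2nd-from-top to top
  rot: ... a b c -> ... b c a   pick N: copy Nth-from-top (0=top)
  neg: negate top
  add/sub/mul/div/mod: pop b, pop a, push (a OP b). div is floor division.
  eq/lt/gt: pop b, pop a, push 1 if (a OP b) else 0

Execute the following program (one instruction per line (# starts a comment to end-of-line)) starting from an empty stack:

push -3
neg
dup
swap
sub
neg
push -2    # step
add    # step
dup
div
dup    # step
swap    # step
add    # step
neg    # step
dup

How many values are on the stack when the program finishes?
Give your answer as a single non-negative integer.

Answer: 2

Derivation:
After 'push -3': stack = [-3] (depth 1)
After 'neg': stack = [3] (depth 1)
After 'dup': stack = [3, 3] (depth 2)
After 'swap': stack = [3, 3] (depth 2)
After 'sub': stack = [0] (depth 1)
After 'neg': stack = [0] (depth 1)
After 'push -2': stack = [0, -2] (depth 2)
After 'add': stack = [-2] (depth 1)
After 'dup': stack = [-2, -2] (depth 2)
After 'div': stack = [1] (depth 1)
After 'dup': stack = [1, 1] (depth 2)
After 'swap': stack = [1, 1] (depth 2)
After 'add': stack = [2] (depth 1)
After 'neg': stack = [-2] (depth 1)
After 'dup': stack = [-2, -2] (depth 2)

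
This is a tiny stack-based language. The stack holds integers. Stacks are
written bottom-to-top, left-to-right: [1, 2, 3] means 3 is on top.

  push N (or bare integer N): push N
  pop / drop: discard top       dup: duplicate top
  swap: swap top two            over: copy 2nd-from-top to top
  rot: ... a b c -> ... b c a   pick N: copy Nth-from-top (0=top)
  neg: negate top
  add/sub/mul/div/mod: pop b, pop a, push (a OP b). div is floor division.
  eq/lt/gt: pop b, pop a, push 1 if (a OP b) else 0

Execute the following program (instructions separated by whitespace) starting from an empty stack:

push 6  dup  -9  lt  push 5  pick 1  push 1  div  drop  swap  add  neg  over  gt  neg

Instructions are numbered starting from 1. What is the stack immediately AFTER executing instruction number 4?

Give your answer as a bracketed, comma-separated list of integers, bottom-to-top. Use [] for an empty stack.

Step 1 ('push 6'): [6]
Step 2 ('dup'): [6, 6]
Step 3 ('-9'): [6, 6, -9]
Step 4 ('lt'): [6, 0]

Answer: [6, 0]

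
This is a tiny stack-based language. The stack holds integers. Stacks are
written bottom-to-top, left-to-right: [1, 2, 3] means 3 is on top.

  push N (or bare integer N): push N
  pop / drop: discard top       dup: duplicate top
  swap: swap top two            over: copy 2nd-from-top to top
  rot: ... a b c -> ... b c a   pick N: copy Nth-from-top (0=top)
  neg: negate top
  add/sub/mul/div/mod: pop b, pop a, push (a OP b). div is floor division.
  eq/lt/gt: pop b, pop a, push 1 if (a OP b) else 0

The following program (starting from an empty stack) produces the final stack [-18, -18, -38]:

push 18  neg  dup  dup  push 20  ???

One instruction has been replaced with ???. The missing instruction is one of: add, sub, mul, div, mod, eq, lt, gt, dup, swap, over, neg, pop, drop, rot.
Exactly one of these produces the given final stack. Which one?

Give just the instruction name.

Answer: sub

Derivation:
Stack before ???: [-18, -18, -18, 20]
Stack after ???:  [-18, -18, -38]
The instruction that transforms [-18, -18, -18, 20] -> [-18, -18, -38] is: sub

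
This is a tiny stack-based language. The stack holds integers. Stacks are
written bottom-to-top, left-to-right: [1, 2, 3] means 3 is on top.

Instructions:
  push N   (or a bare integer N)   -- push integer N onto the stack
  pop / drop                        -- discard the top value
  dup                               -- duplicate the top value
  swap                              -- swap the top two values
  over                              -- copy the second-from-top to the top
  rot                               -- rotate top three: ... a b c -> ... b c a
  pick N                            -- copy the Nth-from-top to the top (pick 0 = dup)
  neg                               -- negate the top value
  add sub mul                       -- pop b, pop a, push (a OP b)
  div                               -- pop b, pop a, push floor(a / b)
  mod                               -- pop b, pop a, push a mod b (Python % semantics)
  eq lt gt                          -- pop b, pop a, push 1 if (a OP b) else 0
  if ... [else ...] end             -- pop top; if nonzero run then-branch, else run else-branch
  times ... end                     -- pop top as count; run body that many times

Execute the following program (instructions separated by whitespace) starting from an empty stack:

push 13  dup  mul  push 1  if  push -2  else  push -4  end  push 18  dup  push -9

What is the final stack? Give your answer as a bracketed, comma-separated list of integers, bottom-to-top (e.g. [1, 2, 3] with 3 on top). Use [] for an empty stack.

After 'push 13': [13]
After 'dup': [13, 13]
After 'mul': [169]
After 'push 1': [169, 1]
After 'if': [169]
After 'push -2': [169, -2]
After 'push 18': [169, -2, 18]
After 'dup': [169, -2, 18, 18]
After 'push -9': [169, -2, 18, 18, -9]

Answer: [169, -2, 18, 18, -9]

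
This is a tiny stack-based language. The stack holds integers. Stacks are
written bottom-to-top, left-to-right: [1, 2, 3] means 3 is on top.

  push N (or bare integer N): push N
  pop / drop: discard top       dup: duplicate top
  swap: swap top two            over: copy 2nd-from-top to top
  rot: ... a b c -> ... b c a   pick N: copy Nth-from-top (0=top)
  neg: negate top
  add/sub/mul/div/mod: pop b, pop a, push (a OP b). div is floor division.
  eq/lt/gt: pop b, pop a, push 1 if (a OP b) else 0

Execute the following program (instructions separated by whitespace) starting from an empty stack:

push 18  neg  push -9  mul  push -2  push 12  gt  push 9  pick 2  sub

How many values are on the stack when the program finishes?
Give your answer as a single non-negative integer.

After 'push 18': stack = [18] (depth 1)
After 'neg': stack = [-18] (depth 1)
After 'push -9': stack = [-18, -9] (depth 2)
After 'mul': stack = [162] (depth 1)
After 'push -2': stack = [162, -2] (depth 2)
After 'push 12': stack = [162, -2, 12] (depth 3)
After 'gt': stack = [162, 0] (depth 2)
After 'push 9': stack = [162, 0, 9] (depth 3)
After 'pick 2': stack = [162, 0, 9, 162] (depth 4)
After 'sub': stack = [162, 0, -153] (depth 3)

Answer: 3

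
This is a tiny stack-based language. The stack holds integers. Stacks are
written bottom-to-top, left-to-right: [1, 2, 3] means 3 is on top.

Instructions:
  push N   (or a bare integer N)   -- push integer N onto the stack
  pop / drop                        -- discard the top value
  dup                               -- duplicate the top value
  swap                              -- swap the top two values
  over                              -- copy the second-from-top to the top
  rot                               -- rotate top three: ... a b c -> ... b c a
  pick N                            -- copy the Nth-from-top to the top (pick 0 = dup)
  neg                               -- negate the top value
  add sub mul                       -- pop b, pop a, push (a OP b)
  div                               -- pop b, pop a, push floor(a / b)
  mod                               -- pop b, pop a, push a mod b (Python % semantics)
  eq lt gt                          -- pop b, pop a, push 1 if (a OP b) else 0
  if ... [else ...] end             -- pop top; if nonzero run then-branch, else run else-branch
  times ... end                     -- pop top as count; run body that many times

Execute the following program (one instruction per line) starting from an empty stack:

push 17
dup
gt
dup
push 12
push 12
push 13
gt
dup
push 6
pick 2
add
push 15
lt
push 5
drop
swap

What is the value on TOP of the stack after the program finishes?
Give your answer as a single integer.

Answer: 0

Derivation:
After 'push 17': [17]
After 'dup': [17, 17]
After 'gt': [0]
After 'dup': [0, 0]
After 'push 12': [0, 0, 12]
After 'push 12': [0, 0, 12, 12]
After 'push 13': [0, 0, 12, 12, 13]
After 'gt': [0, 0, 12, 0]
After 'dup': [0, 0, 12, 0, 0]
After 'push 6': [0, 0, 12, 0, 0, 6]
After 'pick 2': [0, 0, 12, 0, 0, 6, 0]
After 'add': [0, 0, 12, 0, 0, 6]
After 'push 15': [0, 0, 12, 0, 0, 6, 15]
After 'lt': [0, 0, 12, 0, 0, 1]
After 'push 5': [0, 0, 12, 0, 0, 1, 5]
After 'drop': [0, 0, 12, 0, 0, 1]
After 'swap': [0, 0, 12, 0, 1, 0]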